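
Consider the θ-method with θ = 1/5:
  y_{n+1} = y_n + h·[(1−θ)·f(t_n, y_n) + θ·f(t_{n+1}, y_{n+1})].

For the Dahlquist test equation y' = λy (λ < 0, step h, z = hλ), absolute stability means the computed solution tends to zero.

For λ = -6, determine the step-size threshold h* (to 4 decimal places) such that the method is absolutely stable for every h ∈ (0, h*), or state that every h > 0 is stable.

On y'=λy, z=hλ:
  y_{n+1} = y_n + z·[4/5·y_n + 1/5·y_{n+1}] ⇒ (1 − 1/5z)y_{n+1} = (1 + 4/5z)y_n
  R(z) = (1 + 4/5z)/(1 − 1/5z).

Need |R(x)|<1, x<0.
x=-1.78: |R|=0.3127
R=−1: 1+4/5x = −1+1/5x ⇒ -3/5x=2 ⇒ x=2/(-3/5)=-3.3333
Confirm numerically:
  x=-2.334: |R|=0.59122 <1
  x=-2.107: |R|=0.48234 <1
  x=-1.714: |R|=0.27644 <1
  x=-3.775: |R|=1.15100 >1
  x=-3.663: |R|=1.11416 >1
Stable set (-3.3333, 0).

(-3.3333,0); λ=-6 ⇒ h* = (10/3)/6 = 0.5556.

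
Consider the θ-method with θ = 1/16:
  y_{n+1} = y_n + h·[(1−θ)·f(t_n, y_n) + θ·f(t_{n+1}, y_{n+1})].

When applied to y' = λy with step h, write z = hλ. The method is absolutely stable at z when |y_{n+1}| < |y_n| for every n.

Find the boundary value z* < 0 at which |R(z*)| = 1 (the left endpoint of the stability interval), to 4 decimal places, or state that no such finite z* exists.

left endpoint -2.2857.

On y'=λy, z=hλ:
  y_{n+1} = y_n + z·[15/16·y_n + 1/16·y_{n+1}] ⇒ (1 − 1/16z)y_{n+1} = (1 + 15/16z)y_n
  so R(z) = (1 + 15/16z)/(1 − 1/16z).

Solve |R(x)|<1 on ℝ⁻.
x=-0.99: |R|=0.0677
R=−1: 1+15/16x = −1+1/16x ⇒ -7/8x=2 ⇒ x=2/(-7/8)=-2.2857
Confirm numerically:
  x=-2.143: |R|=0.88987 <1
  x=-1.975: |R|=0.75800 <1
  x=-1.947: |R|=0.73578 <1
  x=-2.703: |R|=1.31236 >1
  x=-2.672: |R|=1.28963 >1
  x=-2.477: |R|=1.14494 >1
Stable set (-2.2857, 0).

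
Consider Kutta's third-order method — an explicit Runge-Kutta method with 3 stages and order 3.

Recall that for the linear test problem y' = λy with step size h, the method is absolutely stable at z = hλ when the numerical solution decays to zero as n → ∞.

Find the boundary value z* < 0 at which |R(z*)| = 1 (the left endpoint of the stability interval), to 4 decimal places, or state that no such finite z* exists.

On y'=λy, z=hλ:
  order 3, 3-stage ⇒ R(z)=1+z+z^2/2+z^3/6
  (e.g. R(-0.99)=0.33833, |R|=0.33833)

Find x<0 with |R(x)|<1.
x=-0.99: |R|=0.3383
|R(-2.72)|=1.3747 |R(-1.62)|=0.0164 |R(-1.09)|=0.2882
Bisect:
  x_lo=-3.0749 |R|=2.1929  x_hi=-0.1848 |R|=0.8313
  mid=-1.62983 |R|=0.02322 →hi
  mid=-2.35237 |R|=0.75508 →hi
  mid=-2.71364 |R|=1.36218 →lo
  mid=-2.53300 |R|=1.03362 →lo
  mid=-2.44269 |R|=0.88846 →hi
  mid=-2.48785 |R|=0.95953 →hi
  mid=-2.51042 |R|=0.99619 →hi
  ...
  [-2.51289,-2.51272] ⇒ x*=-2.5127
Interval (-2.5127, 0).

z* = -2.5127.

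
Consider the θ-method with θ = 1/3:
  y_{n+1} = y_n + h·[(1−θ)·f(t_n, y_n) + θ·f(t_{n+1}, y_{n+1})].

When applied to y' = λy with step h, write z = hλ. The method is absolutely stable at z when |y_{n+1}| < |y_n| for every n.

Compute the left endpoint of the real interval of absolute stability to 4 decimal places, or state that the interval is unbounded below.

left endpoint -6.0000.

On y'=λy, z=hλ:
  y_{n+1} = y_n + z·[2/3·y_n + 1/3·y_{n+1}] ⇒ (1 − 1/3z)y_{n+1} = (1 + 2/3z)y_n
  ⇒ R(z) = (1 + 2/3z)/(1 − 1/3z).

Find x<0 with |R(x)|<1.
x=-0.39: |R|=0.6549
R=−1: 1+2/3x = −1+1/3x ⇒ -1/3x=2 ⇒ x=2/(-1/3)=-6.0000
Confirm numerically:
  x=-5.708: |R|=0.96647 <1
  x=-5.443: |R|=0.93403 <1
  x=-4.583: |R|=0.81313 <1
  x=-2.787: |R|=0.44479 <1
  x=-6.258: |R|=1.02787 >1
  x=-6.235: |R|=1.02545 >1
  x=-6.028: |R|=1.00310 >1
Stable set (-6.0000, 0).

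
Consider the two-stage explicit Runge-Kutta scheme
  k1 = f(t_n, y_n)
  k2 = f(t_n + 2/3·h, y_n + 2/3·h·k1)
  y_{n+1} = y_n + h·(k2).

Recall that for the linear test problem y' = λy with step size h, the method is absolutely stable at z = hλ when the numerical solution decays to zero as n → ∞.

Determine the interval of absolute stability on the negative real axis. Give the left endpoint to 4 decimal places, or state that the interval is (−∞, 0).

(-1.5000, 0).

Set f=λy, z=hλ:
  k1=λy_n ⇒ h·k1=z·y_n;  k2=λ(1+2/3z)y_n ⇒ h·k2=z(1+2/3z)y_n
  y_{n+1}/y_n = 1 + z(1+2/3z) = 1 + z + 2/3z²
  so R(z) = 1 + z + 2/3z².

Solve |R(x)|<1 on ℝ⁻.
x=-0.56: |R|=0.6491
R=1: x+2/3x²=0 ⇒ x=−3/2=-1.5000; min R=1−1/(4·2/3)=0.6250>−1
Confirm numerically:
  x=-1.449: |R|=0.95073 <1
  x=-1.341: |R|=0.85785 <1
  x=-0.942: |R|=0.64958 <1
  x=-0.885: |R|=0.63715 <1
  x=-1.941: |R|=1.57065 >1
  x=-1.897: |R|=1.50207 >1
Interval (-1.5000, 0).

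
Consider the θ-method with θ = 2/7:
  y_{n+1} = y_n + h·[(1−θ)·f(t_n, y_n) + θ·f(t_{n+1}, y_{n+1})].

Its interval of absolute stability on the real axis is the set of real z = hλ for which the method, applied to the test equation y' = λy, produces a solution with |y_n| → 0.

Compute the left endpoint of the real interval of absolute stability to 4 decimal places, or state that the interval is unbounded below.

With y'=λy (z=hλ):
  y_{n+1} = y_n + z·[5/7·y_n + 2/7·y_{n+1}] ⇒ (1 − 2/7z)y_{n+1} = (1 + 5/7z)y_n
  Hence R(z) = (1 + 5/7z)/(1 − 2/7z).

Solve |R(x)|<1 on ℝ⁻.
x=-0.82: |R|=0.3356
R=−1: 1+5/7x = −1+2/7x ⇒ -3/7x=2 ⇒ x=2/(-3/7)=-4.6667
Confirm numerically:
  x=-3.570: |R|=0.76733 <1
  x=-2.614: |R|=0.49640 <1
  x=-2.595: |R|=0.49016 <1
  x=-5.198: |R|=1.09163 >1
  x=-5.132: |R|=1.08086 >1
  x=-4.737: |R|=1.01281 >1
So |R|<1 on (-4.6667, 0).

left endpoint -4.6667.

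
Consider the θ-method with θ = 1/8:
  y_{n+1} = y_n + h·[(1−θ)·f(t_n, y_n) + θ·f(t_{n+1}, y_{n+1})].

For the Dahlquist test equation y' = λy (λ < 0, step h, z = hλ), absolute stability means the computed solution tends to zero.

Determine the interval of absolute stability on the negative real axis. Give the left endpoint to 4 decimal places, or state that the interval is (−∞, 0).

Set f=λy, z=hλ:
  y_{n+1} = y_n + z·[7/8·y_n + 1/8·y_{n+1}] ⇒ (1 − 1/8z)y_{n+1} = (1 + 7/8z)y_n
  so R(z) = (1 + 7/8z)/(1 − 1/8z).

Solve |R(x)|<1 on ℝ⁻.
x=-0.7: |R|=0.3563
R=−1: 1+7/8x = −1+1/8x ⇒ -3/4x=2 ⇒ x=2/(-3/4)=-2.6667
Confirm numerically:
  x=-2.373: |R|=0.83014 <1
  x=-2.299: |R|=0.78580 <1
  x=-2.188: |R|=0.71810 <1
  x=-1.641: |R|=0.36168 <1
  x=-2.935: |R|=1.14723 >1
  x=-2.696: |R|=1.01645 >1
Interval (-2.6667, 0).

(-2.6667, 0).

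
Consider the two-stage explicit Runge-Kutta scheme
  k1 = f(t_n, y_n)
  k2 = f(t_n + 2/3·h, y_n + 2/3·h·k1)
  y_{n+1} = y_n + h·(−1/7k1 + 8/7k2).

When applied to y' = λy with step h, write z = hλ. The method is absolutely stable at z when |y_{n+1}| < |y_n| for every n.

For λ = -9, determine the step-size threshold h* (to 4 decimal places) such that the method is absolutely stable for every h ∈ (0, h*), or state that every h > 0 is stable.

Test eqn y'=λy, z=hλ:
  k1=λy_n ⇒ h·k1=z·y_n;  k2=λ(1+2/3z)y_n ⇒ h·k2=z(1+2/3z)y_n
  y_{n+1}/y_n = 1 − 1/7z + 8/7z(1+2/3z) = 1 + z + 16/21z²
  ⇒ R(z) = 1 + z + 16/21z².

Boundary: |R(x)|=1, x<0.
x=-0.61: |R|=0.6735
R=1: x+16/21x²=0 ⇒ x=−21/16=-1.3125; min R=1−1/(4·16/21)=0.6719>−1
Confirm numerically:
  x=-1.249: |R|=0.93957 <1
  x=-1.246: |R|=0.93687 <1
  x=-1.177: |R|=0.87849 <1
  x=-1.030: |R|=0.77830 <1
  x=-1.691: |R|=1.48765 >1
  x=-1.460: |R|=1.16408 >1
Stable set (-1.3125, 0).

(-1.3125,0); λ=-9 ⇒ h* = (21/16)/9 = 0.1458.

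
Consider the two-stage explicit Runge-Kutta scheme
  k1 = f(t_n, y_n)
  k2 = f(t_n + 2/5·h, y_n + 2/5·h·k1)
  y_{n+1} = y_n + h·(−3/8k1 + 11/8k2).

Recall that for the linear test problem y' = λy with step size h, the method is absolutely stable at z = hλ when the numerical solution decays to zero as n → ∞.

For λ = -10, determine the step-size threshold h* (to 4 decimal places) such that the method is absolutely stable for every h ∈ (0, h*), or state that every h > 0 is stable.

(-1.8182,0); λ=-10 ⇒ h* = (20/11)/10 = 0.1818.

On y'=λy, z=hλ:
  k1=λy_n ⇒ h·k1=z·y_n;  k2=λ(1+2/5z)y_n ⇒ h·k2=z(1+2/5z)y_n
  y_{n+1}/y_n = 1 − 3/8z + 11/8z(1+2/5z) = 1 + z + 11/20z²
  Hence R(z) = 1 + z + 11/20z².

Solve |R(x)|<1 on ℝ⁻.
x=-1.63: |R|=0.8313
R=1: x+11/20x²=0 ⇒ x=−20/11=-1.8182; min R=1−1/(4·11/20)=0.5455>−1
Confirm numerically:
  x=-1.484: |R|=0.72724 <1
  x=-1.321: |R|=0.63877 <1
  x=-0.795: |R|=0.55261 <1
  x=-2.165: |R|=1.41297 >1
  x=-2.163: |R|=1.41021 >1
  x=-2.005: |R|=1.20601 >1
So |R|<1 on (-1.8182, 0).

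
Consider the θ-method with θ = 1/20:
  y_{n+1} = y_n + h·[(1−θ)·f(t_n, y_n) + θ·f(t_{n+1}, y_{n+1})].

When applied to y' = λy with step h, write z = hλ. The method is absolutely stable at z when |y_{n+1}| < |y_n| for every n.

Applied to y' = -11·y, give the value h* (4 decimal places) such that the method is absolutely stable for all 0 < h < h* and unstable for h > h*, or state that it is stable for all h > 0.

With y'=λy (z=hλ):
  y_{n+1} = y_n + z·[19/20·y_n + 1/20·y_{n+1}] ⇒ (1 − 1/20z)y_{n+1} = (1 + 19/20z)y_n
  ⇒ R(z) = (1 + 19/20z)/(1 − 1/20z).

Need |R(x)|<1, x<0.
x=-0.76: |R|=0.2678
R=−1: 1+19/20x = −1+1/20x ⇒ -9/10x=2 ⇒ x=2/(-9/10)=-2.2222
Confirm numerically:
  x=-1.396: |R|=0.30492 <1
  x=-1.204: |R|=0.13563 <1
  x=-1.055: |R|=0.00214 <1
  x=-2.679: |R|=1.36254 >1
  x=-2.386: |R|=1.13169 >1
  x=-2.250: |R|=1.02247 >1
So |R|<1 on (-2.2222, 0).

(-2.2222,0); λ=-11 ⇒ h* = (20/9)/11 = 0.2020.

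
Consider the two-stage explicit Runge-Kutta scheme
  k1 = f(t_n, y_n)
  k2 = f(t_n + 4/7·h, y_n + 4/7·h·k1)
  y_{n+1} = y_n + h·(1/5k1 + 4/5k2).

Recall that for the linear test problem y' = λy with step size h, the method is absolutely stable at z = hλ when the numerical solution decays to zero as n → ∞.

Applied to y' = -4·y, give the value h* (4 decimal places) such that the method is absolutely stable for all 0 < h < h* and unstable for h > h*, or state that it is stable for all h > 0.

(-2.1875,0); λ=-4 ⇒ h* = (35/16)/4 = 0.5469.

Set f=λy, z=hλ:
  k1=λy_n ⇒ h·k1=z·y_n;  k2=λ(1+4/7z)y_n ⇒ h·k2=z(1+4/7z)y_n
  y_{n+1}/y_n = 1 + 1/5z + 4/5z(1+4/7z) = 1 + z + 16/35z²
  Hence R(z) = 1 + z + 16/35z².

Solve |R(x)|<1 on ℝ⁻.
x=-1.25: |R|=0.4643
R=1: x+16/35x²=0 ⇒ x=−35/16=-2.1875; min R=1−1/(4·16/35)=0.4531>−1
Confirm numerically:
  x=-1.923: |R|=0.76748 <1
  x=-1.406: |R|=0.49770 <1
  x=-1.347: |R|=0.48244 <1
  x=-1.341: |R|=0.48107 <1
  x=-2.652: |R|=1.56313 >1
  x=-2.357: |R|=1.18263 >1
Stable set (-2.1875, 0).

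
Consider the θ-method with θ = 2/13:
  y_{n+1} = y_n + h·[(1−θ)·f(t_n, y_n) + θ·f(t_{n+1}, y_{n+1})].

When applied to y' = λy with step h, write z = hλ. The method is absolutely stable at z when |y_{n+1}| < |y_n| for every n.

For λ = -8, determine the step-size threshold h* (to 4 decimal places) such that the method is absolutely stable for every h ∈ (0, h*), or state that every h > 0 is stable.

(-2.8889,0); λ=-8 ⇒ h* = (26/9)/8 = 0.3611.

Test eqn y'=λy, z=hλ:
  y_{n+1} = y_n + z·[11/13·y_n + 2/13·y_{n+1}] ⇒ (1 − 2/13z)y_{n+1} = (1 + 11/13z)y_n
  R(z) = (1 + 11/13z)/(1 − 2/13z).

Solve |R(x)|<1 on ℝ⁻.
x=-1.45: |R|=0.1855
R=−1: 1+11/13x = −1+2/13x ⇒ -9/13x=2 ⇒ x=2/(-9/13)=-2.8889
Confirm numerically:
  x=-2.614: |R|=0.86427 <1
  x=-2.613: |R|=0.86377 <1
  x=-1.364: |R|=0.12742 <1
  x=-3.344: |R|=1.20805 >1
  x=-3.326: |R|=1.20018 >1
  x=-2.966: |R|=1.03666 >1
Interval (-2.8889, 0).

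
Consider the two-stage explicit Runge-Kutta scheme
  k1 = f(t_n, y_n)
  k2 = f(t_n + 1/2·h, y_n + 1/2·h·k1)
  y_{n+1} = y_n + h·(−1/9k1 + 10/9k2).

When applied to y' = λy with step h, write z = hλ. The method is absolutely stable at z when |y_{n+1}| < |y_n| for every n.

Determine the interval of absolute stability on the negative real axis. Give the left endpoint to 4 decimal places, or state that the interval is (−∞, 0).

(-1.8000, 0).

With y'=λy (z=hλ):
  k1=λy_n ⇒ h·k1=z·y_n;  k2=λ(1+1/2z)y_n ⇒ h·k2=z(1+1/2z)y_n
  y_{n+1}/y_n = 1 − 1/9z + 10/9z(1+1/2z) = 1 + z + 5/9z²
  so R(z) = 1 + z + 5/9z².

Solve |R(x)|<1 on ℝ⁻.
x=-1.21: |R|=0.6034
R=1: x+5/9x²=0 ⇒ x=−9/5=-1.8000; min R=1−1/(4·5/9)=0.5500>−1
Confirm numerically:
  x=-1.640: |R|=0.85422 <1
  x=-0.866: |R|=0.55064 <1
  x=-0.861: |R|=0.55085 <1
  x=-2.131: |R|=1.39187 >1
  x=-2.079: |R|=1.32225 >1
So |R|<1 on (-1.8000, 0).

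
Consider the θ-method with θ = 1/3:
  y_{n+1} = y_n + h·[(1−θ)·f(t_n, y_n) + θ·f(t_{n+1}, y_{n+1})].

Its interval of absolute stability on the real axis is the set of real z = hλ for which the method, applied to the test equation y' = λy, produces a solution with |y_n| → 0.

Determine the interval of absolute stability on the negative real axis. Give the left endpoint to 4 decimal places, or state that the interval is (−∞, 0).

(-6.0000, 0).

On y'=λy, z=hλ:
  y_{n+1} = y_n + z·[2/3·y_n + 1/3·y_{n+1}] ⇒ (1 − 1/3z)y_{n+1} = (1 + 2/3z)y_n
  ⇒ R(z) = (1 + 2/3z)/(1 − 1/3z).

Find x<0 with |R(x)|<1.
x=-0.89: |R|=0.3136
R=−1: 1+2/3x = −1+1/3x ⇒ -1/3x=2 ⇒ x=2/(-1/3)=-6.0000
Confirm numerically:
  x=-4.542: |R|=0.80668 <1
  x=-4.005: |R|=0.71520 <1
  x=-3.908: |R|=0.69716 <1
  x=-3.710: |R|=0.65872 <1
  x=-6.507: |R|=1.05333 >1
  x=-6.122: |R|=1.01337 >1
Interval (-6.0000, 0).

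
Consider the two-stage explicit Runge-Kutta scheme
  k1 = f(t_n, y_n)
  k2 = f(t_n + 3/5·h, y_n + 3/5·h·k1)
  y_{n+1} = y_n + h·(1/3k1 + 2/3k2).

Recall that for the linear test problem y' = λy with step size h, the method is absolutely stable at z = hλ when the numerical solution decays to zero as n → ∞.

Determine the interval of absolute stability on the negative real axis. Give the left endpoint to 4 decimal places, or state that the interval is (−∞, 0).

(-2.5000, 0).

Set f=λy, z=hλ:
  k1=λy_n ⇒ h·k1=z·y_n;  k2=λ(1+3/5z)y_n ⇒ h·k2=z(1+3/5z)y_n
  y_{n+1}/y_n = 1 + 1/3z + 2/3z(1+3/5z) = 1 + z + 2/5z²
  R(z) = 1 + z + 2/5z².

Boundary: |R(x)|=1, x<0.
x=-1.62: |R|=0.4298
R=1: x+2/5x²=0 ⇒ x=−5/2=-2.5000; min R=1−1/(4·2/5)=0.3750>−1
Confirm numerically:
  x=-1.742: |R|=0.47183 <1
  x=-1.076: |R|=0.38711 <1
  x=-1.023: |R|=0.39561 <1
  x=-2.808: |R|=1.34595 >1
  x=-2.722: |R|=1.24171 >1
  x=-2.632: |R|=1.13897 >1
Stable set (-2.5000, 0).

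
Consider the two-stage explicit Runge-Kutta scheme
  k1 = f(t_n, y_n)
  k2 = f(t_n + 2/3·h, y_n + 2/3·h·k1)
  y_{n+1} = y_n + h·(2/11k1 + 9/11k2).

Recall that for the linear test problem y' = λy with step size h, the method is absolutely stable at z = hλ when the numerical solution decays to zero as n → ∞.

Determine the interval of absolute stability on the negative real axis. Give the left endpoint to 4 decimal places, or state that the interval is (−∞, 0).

(-1.8333, 0).

On y'=λy, z=hλ:
  k1=λy_n ⇒ h·k1=z·y_n;  k2=λ(1+2/3z)y_n ⇒ h·k2=z(1+2/3z)y_n
  y_{n+1}/y_n = 1 + 2/11z + 9/11z(1+2/3z) = 1 + z + 6/11z²
  Hence R(z) = 1 + z + 6/11z².

Need |R(x)|<1, x<0.
x=-1.03: |R|=0.5487
R=1: x+6/11x²=0 ⇒ x=−11/6=-1.8333; min R=1−1/(4·6/11)=0.5417>−1
Confirm numerically:
  x=-1.239: |R|=0.59834 <1
  x=-1.221: |R|=0.59219 <1
  x=-0.902: |R|=0.54178 <1
  x=-2.154: |R|=1.37675 >1
  x=-2.026: |R|=1.21291 >1
  x=-1.999: |R|=1.18064 >1
Stable set (-1.8333, 0).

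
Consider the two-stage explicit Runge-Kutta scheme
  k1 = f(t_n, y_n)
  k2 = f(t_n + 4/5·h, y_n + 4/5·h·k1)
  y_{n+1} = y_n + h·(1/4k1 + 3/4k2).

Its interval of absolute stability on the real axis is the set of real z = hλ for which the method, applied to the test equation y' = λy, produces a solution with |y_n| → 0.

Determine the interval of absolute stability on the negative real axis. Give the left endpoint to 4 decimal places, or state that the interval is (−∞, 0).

Test eqn y'=λy, z=hλ:
  k1=λy_n ⇒ h·k1=z·y_n;  k2=λ(1+4/5z)y_n ⇒ h·k2=z(1+4/5z)y_n
  y_{n+1}/y_n = 1 + 1/4z + 3/4z(1+4/5z) = 1 + z + 3/5z²
  R(z) = 1 + z + 3/5z².

Need |R(x)|<1, x<0.
x=-0.44: |R|=0.6762
R=1: x+3/5x²=0 ⇒ x=−5/3=-1.6667; min R=1−1/(4·3/5)=0.5833>−1
Confirm numerically:
  x=-1.431: |R|=0.79766 <1
  x=-1.368: |R|=0.75485 <1
  x=-0.923: |R|=0.58816 <1
  x=-0.769: |R|=0.58582 <1
  x=-2.019: |R|=1.42682 >1
  x=-1.918: |R|=1.28923 >1
  x=-1.763: |R|=1.10190 >1
Stable set (-1.6667, 0).

(-1.6667, 0).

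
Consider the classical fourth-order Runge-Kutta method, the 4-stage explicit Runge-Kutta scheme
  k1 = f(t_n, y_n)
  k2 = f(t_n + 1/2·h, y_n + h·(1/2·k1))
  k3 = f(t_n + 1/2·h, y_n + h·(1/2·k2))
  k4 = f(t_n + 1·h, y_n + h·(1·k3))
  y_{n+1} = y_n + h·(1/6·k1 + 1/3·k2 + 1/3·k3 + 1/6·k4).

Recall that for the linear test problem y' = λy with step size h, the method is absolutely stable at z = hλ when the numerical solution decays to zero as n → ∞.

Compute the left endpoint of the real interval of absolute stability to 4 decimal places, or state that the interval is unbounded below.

left endpoint -2.7853.

Set f=λy, z=hλ:
  order 4, 4-stage ⇒ R(z)=1+z+z^2/2+z^3/6+z^4/24
  (e.g. R(-0.85)=0.43065, |R|=0.43065)

Boundary: |R(x)|=1, x<0.
x=-0.85: |R|=0.4306
|R(-2.04)|=0.3475 |R(-1.41)|=0.2815 |R(-0.58)|=0.5604
Bisect:
  x_lo=-3.3769 |R|=2.3251  x_hi=-0.0507 |R|=0.9506
  mid=-1.71381 |R|=0.27526 →hi
  mid=-2.54535 |R|=0.69454 →hi
  mid=-2.96113 |R|=1.29912 →lo
  mid=-2.75324 |R|=0.95274 →hi
  mid=-2.85718 |R|=1.11391 →lo
  mid=-2.80521 |R|=1.03045 →lo
  mid=-2.77923 |R|=0.99089 →hi
  mid=-2.79222 |R|=1.01049 →lo
  mid=-2.78572 |R|=1.00065 →lo
  mid=-2.78248 |R|=0.99576 →hi
  ...
  [-2.78532,-2.78511] ⇒ x*=-2.7853
So |R|<1 on (-2.7853, 0).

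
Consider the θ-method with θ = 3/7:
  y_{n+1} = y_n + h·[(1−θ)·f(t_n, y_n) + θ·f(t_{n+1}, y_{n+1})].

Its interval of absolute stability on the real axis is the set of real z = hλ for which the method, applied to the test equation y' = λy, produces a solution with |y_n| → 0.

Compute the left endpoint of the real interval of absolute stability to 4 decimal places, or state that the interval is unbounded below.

On y'=λy, z=hλ:
  y_{n+1} = y_n + z·[4/7·y_n + 3/7·y_{n+1}] ⇒ (1 − 3/7z)y_{n+1} = (1 + 4/7z)y_n
  Hence R(z) = (1 + 4/7z)/(1 − 3/7z).

Solve |R(x)|<1 on ℝ⁻.
x=-1.32: |R|=0.1569
R=−1: 1+4/7x = −1+3/7x ⇒ -1/7x=2 ⇒ x=2/(-1/7)=-14.0000
Confirm numerically:
  x=-11.994: |R|=0.95333 <1
  x=-6.561: |R|=0.72121 <1
  x=-5.853: |R|=0.66827 <1
  x=-14.391: |R|=1.00779 >1
  x=-14.344: |R|=1.00688 >1
  x=-14.242: |R|=1.00487 >1
Interval (-14.0000, 0).

z* = -14.0000.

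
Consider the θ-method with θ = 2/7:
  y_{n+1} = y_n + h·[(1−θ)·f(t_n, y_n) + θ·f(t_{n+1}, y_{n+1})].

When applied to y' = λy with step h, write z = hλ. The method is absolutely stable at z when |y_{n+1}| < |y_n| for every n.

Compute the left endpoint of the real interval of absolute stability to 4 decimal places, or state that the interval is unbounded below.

On y'=λy, z=hλ:
  y_{n+1} = y_n + z·[5/7·y_n + 2/7·y_{n+1}] ⇒ (1 − 2/7z)y_{n+1} = (1 + 5/7z)y_n
  R(z) = (1 + 5/7z)/(1 − 2/7z).

Solve |R(x)|<1 on ℝ⁻.
x=-1.72: |R|=0.1533
R=−1: 1+5/7x = −1+2/7x ⇒ -3/7x=2 ⇒ x=2/(-3/7)=-4.6667
Confirm numerically:
  x=-3.684: |R|=0.79482 <1
  x=-2.313: |R|=0.39265 <1
  x=-2.101: |R|=0.31289 <1
  x=-5.245: |R|=1.09920 >1
  x=-5.152: |R|=1.08414 >1
  x=-4.931: |R|=1.04703 >1
Stable set (-4.6667, 0).

z* = -4.6667.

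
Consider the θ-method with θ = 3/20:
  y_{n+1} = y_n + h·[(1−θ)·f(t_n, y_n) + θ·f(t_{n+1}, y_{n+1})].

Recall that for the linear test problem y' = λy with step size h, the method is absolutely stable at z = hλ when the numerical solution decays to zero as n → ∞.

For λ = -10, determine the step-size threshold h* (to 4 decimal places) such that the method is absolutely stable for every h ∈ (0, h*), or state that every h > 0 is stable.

Set f=λy, z=hλ:
  y_{n+1} = y_n + z·[17/20·y_n + 3/20·y_{n+1}] ⇒ (1 − 3/20z)y_{n+1} = (1 + 17/20z)y_n
  ⇒ R(z) = (1 + 17/20z)/(1 − 3/20z).

Boundary: |R(x)|=1, x<0.
x=-0.38: |R|=0.6405
R=−1: 1+17/20x = −1+3/20x ⇒ -7/10x=2 ⇒ x=2/(-7/10)=-2.8571
Confirm numerically:
  x=-2.808: |R|=0.97580 <1
  x=-2.531: |R|=0.83452 <1
  x=-2.506: |R|=0.82135 <1
  x=-1.724: |R|=0.36978 <1
  x=-2.968: |R|=1.05369 >1
  x=-2.953: |R|=1.04650 >1
Interval (-2.8571, 0).

(-2.8571,0); λ=-10 ⇒ h* = (20/7)/10 = 0.2857.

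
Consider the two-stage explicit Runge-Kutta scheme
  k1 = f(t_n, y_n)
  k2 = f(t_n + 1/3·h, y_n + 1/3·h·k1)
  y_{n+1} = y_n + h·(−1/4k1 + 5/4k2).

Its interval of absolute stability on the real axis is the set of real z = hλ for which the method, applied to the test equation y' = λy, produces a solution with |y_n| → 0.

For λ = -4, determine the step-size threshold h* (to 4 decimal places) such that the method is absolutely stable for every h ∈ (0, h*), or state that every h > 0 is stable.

Set f=λy, z=hλ:
  k1=λy_n ⇒ h·k1=z·y_n;  k2=λ(1+1/3z)y_n ⇒ h·k2=z(1+1/3z)y_n
  y_{n+1}/y_n = 1 − 1/4z + 5/4z(1+1/3z) = 1 + z + 5/12z²
  Hence R(z) = 1 + z + 5/12z².

Solve |R(x)|<1 on ℝ⁻.
x=-1.72: |R|=0.5127
R=1: x+5/12x²=0 ⇒ x=−12/5=-2.4000; min R=1−1/(4·5/12)=0.4000>−1
Confirm numerically:
  x=-1.740: |R|=0.52150 <1
  x=-1.608: |R|=0.46936 <1
  x=-1.535: |R|=0.44676 <1
  x=-2.789: |R|=1.45205 >1
  x=-2.553: |R|=1.16275 >1
Stable set (-2.4000, 0).

(-2.4000,0); λ=-4 ⇒ h* = (12/5)/4 = 0.6000.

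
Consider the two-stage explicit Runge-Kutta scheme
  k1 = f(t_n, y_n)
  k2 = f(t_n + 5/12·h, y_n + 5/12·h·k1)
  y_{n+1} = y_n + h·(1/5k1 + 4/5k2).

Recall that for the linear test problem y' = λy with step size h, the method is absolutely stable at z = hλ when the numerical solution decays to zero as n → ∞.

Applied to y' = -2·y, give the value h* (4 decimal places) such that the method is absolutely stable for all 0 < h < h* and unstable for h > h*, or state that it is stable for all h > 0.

Test eqn y'=λy, z=hλ:
  k1=λy_n ⇒ h·k1=z·y_n;  k2=λ(1+5/12z)y_n ⇒ h·k2=z(1+5/12z)y_n
  y_{n+1}/y_n = 1 + 1/5z + 4/5z(1+5/12z) = 1 + z + 1/3z²
  Hence R(z) = 1 + z + 1/3z².

Find x<0 with |R(x)|<1.
x=-1.27: |R|=0.2676
R=1: x+1/3x²=0 ⇒ x=−3=-3.0000; min R=1−1/(4·1/3)=0.2500>−1
Confirm numerically:
  x=-2.797: |R|=0.81074 <1
  x=-2.494: |R|=0.57935 <1
  x=-1.436: |R|=0.25137 <1
  x=-3.539: |R|=1.63584 >1
  x=-3.057: |R|=1.05808 >1
Stable set (-3.0000, 0).

(-3.0000,0); λ=-2 ⇒ h* = (3)/2 = 1.5000.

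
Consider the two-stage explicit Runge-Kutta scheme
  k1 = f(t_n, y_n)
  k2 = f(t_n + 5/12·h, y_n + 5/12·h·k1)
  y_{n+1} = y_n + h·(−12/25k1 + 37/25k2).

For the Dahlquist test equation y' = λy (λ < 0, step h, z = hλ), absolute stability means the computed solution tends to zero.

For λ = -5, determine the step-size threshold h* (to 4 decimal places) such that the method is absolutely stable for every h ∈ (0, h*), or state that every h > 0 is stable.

(-1.6216,0); λ=-5 ⇒ h* = (60/37)/5 = 0.3243.

With y'=λy (z=hλ):
  k1=λy_n ⇒ h·k1=z·y_n;  k2=λ(1+5/12z)y_n ⇒ h·k2=z(1+5/12z)y_n
  y_{n+1}/y_n = 1 − 12/25z + 37/25z(1+5/12z) = 1 + z + 37/60z²
  R(z) = 1 + z + 37/60z².

Solve |R(x)|<1 on ℝ⁻.
x=-0.79: |R|=0.5949
R=1: x+37/60x²=0 ⇒ x=−60/37=-1.6216; min R=1−1/(4·37/60)=0.5946>−1
Confirm numerically:
  x=-1.402: |R|=0.81012 <1
  x=-1.394: |R|=0.80433 <1
  x=-1.289: |R|=0.73560 <1
  x=-0.825: |R|=0.59472 <1
  x=-2.153: |R|=1.70550 >1
  x=-2.109: |R|=1.63386 >1
  x=-2.096: |R|=1.61315 >1
So |R|<1 on (-1.6216, 0).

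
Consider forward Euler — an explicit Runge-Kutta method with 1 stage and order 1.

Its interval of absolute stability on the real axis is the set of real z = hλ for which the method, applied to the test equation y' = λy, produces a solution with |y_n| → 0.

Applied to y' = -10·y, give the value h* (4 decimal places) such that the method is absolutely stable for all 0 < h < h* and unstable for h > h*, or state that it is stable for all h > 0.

(-2.0000,0); λ=-10 ⇒ h* = 0.2000.

Test eqn y'=λy, z=hλ:
  order 1, 1-stage ⇒ R(z)=1+z
  (e.g. R(-1.32)=-0.32000, |R|=0.32000)

Find x<0 with |R(x)|<1.
x=-1.32: |R|=0.3200
|R(-2.23)|=1.2300 |R(-1.13)|=0.1300 |R(-0.86)|=0.1400
Bisect:
  x_lo=-2.4701 |R|=1.4701  x_hi=-0.2415 |R|=0.7585
  mid=-1.35582 |R|=0.35582 →hi
  mid=-1.91298 |R|=0.91298 →hi
  mid=-2.19156 |R|=1.19156 →lo
  mid=-2.05227 |R|=1.05227 →lo
  mid=-1.98262 |R|=0.98262 →hi
  mid=-2.01744 |R|=1.01744 →lo
  mid=-2.00003 |R|=1.00003 →lo
  mid=-1.99133 |R|=0.99133 →hi
  mid=-1.99568 |R|=0.99568 →hi
  ...
  [-2.00003,-1.99990] ⇒ x*=-2.0000
So |R|<1 on (-2.0000, 0).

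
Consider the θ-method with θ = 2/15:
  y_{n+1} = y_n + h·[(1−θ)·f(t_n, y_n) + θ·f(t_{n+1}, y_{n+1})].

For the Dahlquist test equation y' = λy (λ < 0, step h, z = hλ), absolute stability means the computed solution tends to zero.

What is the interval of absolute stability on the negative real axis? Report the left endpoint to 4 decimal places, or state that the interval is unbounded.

z∈(-2.7273,0).

Test eqn y'=λy, z=hλ:
  y_{n+1} = y_n + z·[13/15·y_n + 2/15·y_{n+1}] ⇒ (1 − 2/15z)y_{n+1} = (1 + 13/15z)y_n
  ⇒ R(z) = (1 + 13/15z)/(1 − 2/15z).

Boundary: |R(x)|=1, x<0.
x=-1.14: |R|=0.0104
R=−1: 1+13/15x = −1+2/15x ⇒ -11/15x=2 ⇒ x=2/(-11/15)=-2.7273
Confirm numerically:
  x=-2.672: |R|=0.97011 <1
  x=-2.252: |R|=0.73195 <1
  x=-2.207: |R|=0.70521 <1
  x=-1.413: |R|=0.18899 <1
  x=-2.847: |R|=1.06364 >1
  x=-2.793: |R|=1.03512 >1
Stable set (-2.7273, 0).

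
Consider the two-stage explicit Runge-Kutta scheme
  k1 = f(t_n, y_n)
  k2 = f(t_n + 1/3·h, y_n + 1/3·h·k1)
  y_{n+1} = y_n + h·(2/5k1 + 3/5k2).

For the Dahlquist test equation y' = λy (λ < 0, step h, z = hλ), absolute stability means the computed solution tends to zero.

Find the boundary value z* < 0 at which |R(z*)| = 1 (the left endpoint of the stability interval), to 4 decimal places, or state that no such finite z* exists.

On y'=λy, z=hλ:
  k1=λy_n ⇒ h·k1=z·y_n;  k2=λ(1+1/3z)y_n ⇒ h·k2=z(1+1/3z)y_n
  y_{n+1}/y_n = 1 + 2/5z + 3/5z(1+1/3z) = 1 + z + 1/5z²
  so R(z) = 1 + z + 1/5z².

Solve |R(x)|<1 on ℝ⁻.
x=-1.15: |R|=0.1145
R=1: x+1/5x²=0 ⇒ x=−5=-5.0000; min R=1−1/(4·1/5)=-0.2500>−1
Confirm numerically:
  x=-4.281: |R|=0.38439 <1
  x=-3.490: |R|=0.05398 <1
  x=-2.931: |R|=0.21285 <1
  x=-2.909: |R|=0.21654 <1
  x=-5.525: |R|=1.58013 >1
  x=-5.297: |R|=1.31464 >1
  x=-5.210: |R|=1.21882 >1
So |R|<1 on (-5.0000, 0).

z* = -5.0000.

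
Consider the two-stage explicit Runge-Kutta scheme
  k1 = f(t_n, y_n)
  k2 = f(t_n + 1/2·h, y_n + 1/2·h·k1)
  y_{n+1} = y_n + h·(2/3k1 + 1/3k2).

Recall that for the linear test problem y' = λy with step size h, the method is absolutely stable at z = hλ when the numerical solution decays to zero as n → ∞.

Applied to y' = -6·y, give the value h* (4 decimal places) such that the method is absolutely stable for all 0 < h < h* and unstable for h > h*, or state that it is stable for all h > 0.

(-6.0000,0); λ=-6 ⇒ h* = (6)/6 = 1.0000.

On y'=λy, z=hλ:
  k1=λy_n ⇒ h·k1=z·y_n;  k2=λ(1+1/2z)y_n ⇒ h·k2=z(1+1/2z)y_n
  y_{n+1}/y_n = 1 + 2/3z + 1/3z(1+1/2z) = 1 + z + 1/6z²
  ⇒ R(z) = 1 + z + 1/6z².

Solve |R(x)|<1 on ℝ⁻.
x=-1: |R|=0.1667
R=1: x+1/6x²=0 ⇒ x=−6=-6.0000; min R=1−1/(4·1/6)=-0.5000>−1
Confirm numerically:
  x=-5.929: |R|=0.92984 <1
  x=-5.299: |R|=0.38090 <1
  x=-5.236: |R|=0.33328 <1
  x=-4.954: |R|=0.13635 <1
  x=-6.371: |R|=1.39394 >1
  x=-6.362: |R|=1.38384 >1
  x=-6.359: |R|=1.38048 >1
So |R|<1 on (-6.0000, 0).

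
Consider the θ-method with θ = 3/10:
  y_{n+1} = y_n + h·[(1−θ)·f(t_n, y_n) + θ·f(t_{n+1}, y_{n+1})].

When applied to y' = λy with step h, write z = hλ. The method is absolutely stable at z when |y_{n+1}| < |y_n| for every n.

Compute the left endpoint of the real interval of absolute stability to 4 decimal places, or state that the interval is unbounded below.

Test eqn y'=λy, z=hλ:
  y_{n+1} = y_n + z·[7/10·y_n + 3/10·y_{n+1}] ⇒ (1 − 3/10z)y_{n+1} = (1 + 7/10z)y_n
  ⇒ R(z) = (1 + 7/10z)/(1 − 3/10z).

Boundary: |R(x)|=1, x<0.
x=-1.51: |R|=0.0392
R=−1: 1+7/10x = −1+3/10x ⇒ -2/5x=2 ⇒ x=2/(-2/5)=-5.0000
Confirm numerically:
  x=-4.342: |R|=0.88569 <1
  x=-3.210: |R|=0.63525 <1
  x=-2.910: |R|=0.55366 <1
  x=-2.093: |R|=0.28571 <1
  x=-5.395: |R|=1.06034 >1
  x=-5.128: |R|=1.02017 >1
  x=-5.044: |R|=1.00700 >1
So |R|<1 on (-5.0000, 0).

z* = -5.0000.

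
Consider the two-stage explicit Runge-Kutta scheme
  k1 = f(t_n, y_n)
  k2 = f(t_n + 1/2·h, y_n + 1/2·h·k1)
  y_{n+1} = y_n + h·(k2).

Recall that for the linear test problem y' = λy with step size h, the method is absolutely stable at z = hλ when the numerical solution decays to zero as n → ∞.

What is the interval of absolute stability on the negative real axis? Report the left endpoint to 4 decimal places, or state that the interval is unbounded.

On y'=λy, z=hλ:
  k1=λy_n ⇒ h·k1=z·y_n;  k2=λ(1+1/2z)y_n ⇒ h·k2=z(1+1/2z)y_n
  y_{n+1}/y_n = 1 + z(1+1/2z) = 1 + z + 1/2z²
  Hence R(z) = 1 + z + 1/2z².

Need |R(x)|<1, x<0.
x=-1.55: |R|=0.6513
R=1: x+1/2x²=0 ⇒ x=−2=-2.0000; min R=1−1/(4·1/2)=0.5000>−1
Confirm numerically:
  x=-1.893: |R|=0.89872 <1
  x=-1.015: |R|=0.50011 <1
  x=-0.914: |R|=0.50370 <1
  x=-2.328: |R|=1.38179 >1
  x=-2.303: |R|=1.34890 >1
Interval (-2.0000, 0).

(-2.0000, 0).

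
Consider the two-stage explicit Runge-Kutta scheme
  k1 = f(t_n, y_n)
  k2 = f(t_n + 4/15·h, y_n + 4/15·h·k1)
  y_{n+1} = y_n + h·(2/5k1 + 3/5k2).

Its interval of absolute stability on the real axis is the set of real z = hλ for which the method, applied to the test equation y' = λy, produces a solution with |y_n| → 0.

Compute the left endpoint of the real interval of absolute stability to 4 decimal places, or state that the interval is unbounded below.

On y'=λy, z=hλ:
  k1=λy_n ⇒ h·k1=z·y_n;  k2=λ(1+4/15z)y_n ⇒ h·k2=z(1+4/15z)y_n
  y_{n+1}/y_n = 1 + 2/5z + 3/5z(1+4/15z) = 1 + z + 4/25z²
  R(z) = 1 + z + 4/25z².

Need |R(x)|<1, x<0.
x=-0.35: |R|=0.6696
R=1: x+4/25x²=0 ⇒ x=−25/4=-6.2500; min R=1−1/(4·4/25)=-0.5625>−1
Confirm numerically:
  x=-5.613: |R|=0.42792 <1
  x=-4.861: |R|=0.08031 <1
  x=-3.295: |R|=0.55788 <1
  x=-2.926: |R|=0.55616 <1
  x=-6.445: |R|=1.20108 >1
  x=-6.355: |R|=1.10676 >1
So |R|<1 on (-6.2500, 0).

left endpoint -6.2500.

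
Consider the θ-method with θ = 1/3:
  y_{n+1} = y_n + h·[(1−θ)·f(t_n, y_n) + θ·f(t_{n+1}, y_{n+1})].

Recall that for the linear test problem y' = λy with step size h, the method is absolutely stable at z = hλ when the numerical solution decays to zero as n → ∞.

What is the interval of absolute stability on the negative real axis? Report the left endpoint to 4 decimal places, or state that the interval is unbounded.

Test eqn y'=λy, z=hλ:
  y_{n+1} = y_n + z·[2/3·y_n + 1/3·y_{n+1}] ⇒ (1 − 1/3z)y_{n+1} = (1 + 2/3z)y_n
  so R(z) = (1 + 2/3z)/(1 − 1/3z).

Solve |R(x)|<1 on ℝ⁻.
x=-0.71: |R|=0.4259
R=−1: 1+2/3x = −1+1/3x ⇒ -1/3x=2 ⇒ x=2/(-1/3)=-6.0000
Confirm numerically:
  x=-5.911: |R|=0.99001 <1
  x=-4.411: |R|=0.78559 <1
  x=-4.361: |R|=0.77734 <1
  x=-6.482: |R|=1.05083 >1
  x=-6.466: |R|=1.04923 >1
Stable set (-6.0000, 0).

(-6.0000, 0).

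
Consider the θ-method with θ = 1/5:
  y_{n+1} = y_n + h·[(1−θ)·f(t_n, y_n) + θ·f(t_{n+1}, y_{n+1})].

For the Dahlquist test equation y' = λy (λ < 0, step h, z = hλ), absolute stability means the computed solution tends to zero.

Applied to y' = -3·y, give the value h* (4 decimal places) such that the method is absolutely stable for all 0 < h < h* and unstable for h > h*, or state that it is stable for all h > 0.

Test eqn y'=λy, z=hλ:
  y_{n+1} = y_n + z·[4/5·y_n + 1/5·y_{n+1}] ⇒ (1 − 1/5z)y_{n+1} = (1 + 4/5z)y_n
  so R(z) = (1 + 4/5z)/(1 − 1/5z).

Boundary: |R(x)|=1, x<0.
x=-0.61: |R|=0.4563
R=−1: 1+4/5x = −1+1/5x ⇒ -3/5x=2 ⇒ x=2/(-3/5)=-3.3333
Confirm numerically:
  x=-3.089: |R|=0.90938 <1
  x=-2.019: |R|=0.43824 <1
  x=-1.945: |R|=0.40029 <1
  x=-3.665: |R|=1.11483 >1
  x=-3.493: |R|=1.05640 >1
Interval (-3.3333, 0).

(-3.3333,0); λ=-3 ⇒ h* = (10/3)/3 = 1.1111.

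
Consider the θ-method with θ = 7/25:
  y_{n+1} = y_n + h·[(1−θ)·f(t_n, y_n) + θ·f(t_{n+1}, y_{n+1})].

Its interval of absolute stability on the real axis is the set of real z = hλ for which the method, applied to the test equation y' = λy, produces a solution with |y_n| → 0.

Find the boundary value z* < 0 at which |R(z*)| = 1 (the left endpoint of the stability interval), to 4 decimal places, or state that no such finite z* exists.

left endpoint -4.5455.

Test eqn y'=λy, z=hλ:
  y_{n+1} = y_n + z·[18/25·y_n + 7/25·y_{n+1}] ⇒ (1 − 7/25z)y_{n+1} = (1 + 18/25z)y_n
  Hence R(z) = (1 + 18/25z)/(1 − 7/25z).

Need |R(x)|<1, x<0.
x=-1.42: |R|=0.0160
R=−1: 1+18/25x = −1+7/25x ⇒ -11/25x=2 ⇒ x=2/(-11/25)=-4.5455
Confirm numerically:
  x=-3.596: |R|=0.79184 <1
  x=-3.593: |R|=0.79109 <1
  x=-2.764: |R|=0.55813 <1
  x=-2.424: |R|=0.44396 <1
  x=-5.128: |R|=1.10523 >1
  x=-4.900: |R|=1.06577 >1
  x=-4.579: |R|=1.00647 >1
So |R|<1 on (-4.5455, 0).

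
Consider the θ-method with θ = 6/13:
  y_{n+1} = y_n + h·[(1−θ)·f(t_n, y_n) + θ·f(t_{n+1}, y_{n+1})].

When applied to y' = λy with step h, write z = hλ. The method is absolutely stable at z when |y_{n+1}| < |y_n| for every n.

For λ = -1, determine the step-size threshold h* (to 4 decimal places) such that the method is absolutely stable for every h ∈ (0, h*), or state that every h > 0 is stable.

Test eqn y'=λy, z=hλ:
  y_{n+1} = y_n + z·[7/13·y_n + 6/13·y_{n+1}] ⇒ (1 − 6/13z)y_{n+1} = (1 + 7/13z)y_n
  Hence R(z) = (1 + 7/13z)/(1 − 6/13z).

Solve |R(x)|<1 on ℝ⁻.
x=-1.15: |R|=0.2487
R=−1: 1+7/13x = −1+6/13x ⇒ -1/13x=2 ⇒ x=2/(-1/13)=-26.0000
Confirm numerically:
  x=-25.800: |R|=0.99881 <1
  x=-21.820: |R|=0.97096 <1
  x=-21.736: |R|=0.97027 <1
  x=-17.376: |R|=0.92645 <1
  x=-26.536: |R|=1.00311 >1
  x=-26.404: |R|=1.00236 >1
So |R|<1 on (-26.0000, 0).

(-26.0000,0); λ=-1 ⇒ h* = (26)/1 = 26.0000.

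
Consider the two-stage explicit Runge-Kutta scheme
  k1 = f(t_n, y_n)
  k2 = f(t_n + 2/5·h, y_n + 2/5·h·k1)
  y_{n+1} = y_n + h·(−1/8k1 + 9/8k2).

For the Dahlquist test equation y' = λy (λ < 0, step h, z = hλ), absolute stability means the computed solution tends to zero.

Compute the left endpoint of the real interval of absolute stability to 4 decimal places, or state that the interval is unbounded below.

z* = -2.2222.

Set f=λy, z=hλ:
  k1=λy_n ⇒ h·k1=z·y_n;  k2=λ(1+2/5z)y_n ⇒ h·k2=z(1+2/5z)y_n
  y_{n+1}/y_n = 1 − 1/8z + 9/8z(1+2/5z) = 1 + z + 9/20z²
  Hence R(z) = 1 + z + 9/20z².

Find x<0 with |R(x)|<1.
x=-0.38: |R|=0.6850
R=1: x+9/20x²=0 ⇒ x=−20/9=-2.2222; min R=1−1/(4·9/20)=0.4444>−1
Confirm numerically:
  x=-1.896: |R|=0.72167 <1
  x=-1.615: |R|=0.55870 <1
  x=-1.176: |R|=0.44634 <1
  x=-2.810: |R|=1.74324 >1
  x=-2.672: |R|=1.54081 >1
  x=-2.608: |R|=1.45275 >1
Interval (-2.2222, 0).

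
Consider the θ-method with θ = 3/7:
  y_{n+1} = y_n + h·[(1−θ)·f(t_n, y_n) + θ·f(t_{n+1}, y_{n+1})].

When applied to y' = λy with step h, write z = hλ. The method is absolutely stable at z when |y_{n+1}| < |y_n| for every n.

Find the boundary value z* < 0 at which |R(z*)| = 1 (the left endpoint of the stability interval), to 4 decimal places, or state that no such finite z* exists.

z* = -14.0000.

Set f=λy, z=hλ:
  y_{n+1} = y_n + z·[4/7·y_n + 3/7·y_{n+1}] ⇒ (1 − 3/7z)y_{n+1} = (1 + 4/7z)y_n
  R(z) = (1 + 4/7z)/(1 − 3/7z).

Need |R(x)|<1, x<0.
x=-0.4: |R|=0.6585
R=−1: 1+4/7x = −1+3/7x ⇒ -1/7x=2 ⇒ x=2/(-1/7)=-14.0000
Confirm numerically:
  x=-8.638: |R|=0.83709 <1
  x=-8.364: |R|=0.82438 <1
  x=-8.128: |R|=0.81290 <1
  x=-7.772: |R|=0.79456 <1
  x=-14.242: |R|=1.00487 >1
  x=-14.126: |R|=1.00255 >1
  x=-14.121: |R|=1.00245 >1
So |R|<1 on (-14.0000, 0).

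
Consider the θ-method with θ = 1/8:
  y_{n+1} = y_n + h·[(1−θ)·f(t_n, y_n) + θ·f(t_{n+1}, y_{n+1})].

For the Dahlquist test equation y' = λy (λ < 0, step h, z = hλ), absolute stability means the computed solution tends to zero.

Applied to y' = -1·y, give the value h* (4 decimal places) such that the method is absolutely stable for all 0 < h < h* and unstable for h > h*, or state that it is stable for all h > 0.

Test eqn y'=λy, z=hλ:
  y_{n+1} = y_n + z·[7/8·y_n + 1/8·y_{n+1}] ⇒ (1 − 1/8z)y_{n+1} = (1 + 7/8z)y_n
  so R(z) = (1 + 7/8z)/(1 − 1/8z).

Solve |R(x)|<1 on ℝ⁻.
x=-0.67: |R|=0.3818
R=−1: 1+7/8x = −1+1/8x ⇒ -3/4x=2 ⇒ x=2/(-3/4)=-2.6667
Confirm numerically:
  x=-1.831: |R|=0.48998 <1
  x=-1.699: |R|=0.40138 <1
  x=-1.331: |R|=0.14114 <1
  x=-1.091: |R|=0.03993 <1
  x=-2.979: |R|=1.17069 >1
  x=-2.827: |R|=1.08885 >1
  x=-2.728: |R|=1.03430 >1
Interval (-2.6667, 0).

(-2.6667,0); λ=-1 ⇒ h* = (8/3)/1 = 2.6667.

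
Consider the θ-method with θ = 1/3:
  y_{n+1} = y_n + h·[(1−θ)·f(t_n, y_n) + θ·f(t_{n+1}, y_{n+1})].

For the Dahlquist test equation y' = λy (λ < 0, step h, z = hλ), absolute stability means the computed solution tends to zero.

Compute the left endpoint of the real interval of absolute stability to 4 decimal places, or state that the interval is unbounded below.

Test eqn y'=λy, z=hλ:
  y_{n+1} = y_n + z·[2/3·y_n + 1/3·y_{n+1}] ⇒ (1 − 1/3z)y_{n+1} = (1 + 2/3z)y_n
  R(z) = (1 + 2/3z)/(1 − 1/3z).

Need |R(x)|<1, x<0.
x=-0.83: |R|=0.3499
R=−1: 1+2/3x = −1+1/3x ⇒ -1/3x=2 ⇒ x=2/(-1/3)=-6.0000
Confirm numerically:
  x=-5.429: |R|=0.93226 <1
  x=-5.181: |R|=0.89989 <1
  x=-4.899: |R|=0.86062 <1
  x=-4.882: |R|=0.85816 <1
  x=-6.396: |R|=1.04215 >1
  x=-6.119: |R|=1.01305 >1
Stable set (-6.0000, 0).

z* = -6.0000.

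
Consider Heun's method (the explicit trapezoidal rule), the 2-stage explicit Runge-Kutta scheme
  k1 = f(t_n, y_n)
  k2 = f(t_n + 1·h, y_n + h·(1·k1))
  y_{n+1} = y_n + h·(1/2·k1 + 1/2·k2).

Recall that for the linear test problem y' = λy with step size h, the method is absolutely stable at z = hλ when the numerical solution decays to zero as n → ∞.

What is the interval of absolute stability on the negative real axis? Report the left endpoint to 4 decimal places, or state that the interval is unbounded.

(-2.0000, 0).

With y'=λy (z=hλ):
  order 2, 2-stage ⇒ R(z)=1+z+z^2/2
  (e.g. R(-1.75)=0.78125, |R|=0.78125)

Find x<0 with |R(x)|<1.
x=-1.75: |R|=0.7812
|R(-2.21)|=1.2320 |R(-1.71)|=0.7520 |R(-1.55)|=0.6513
Bisect:
  x_lo=-2.8087 |R|=2.1356  x_hi=-0.2127 |R|=0.8099
  mid=-1.51070 |R|=0.63041 →hi
  mid=-2.15968 |R|=1.17243 →lo
  mid=-1.83519 |R|=0.84877 →hi
  mid=-1.99744 |R|=0.99744 →hi
  mid=-2.07856 |R|=1.08164 →lo
  mid=-2.03800 |R|=1.03872 →lo
  mid=-2.01772 |R|=1.01787 →lo
  ...
  [-2.00013,-1.99997] ⇒ x*=-2.0000
So |R|<1 on (-2.0000, 0).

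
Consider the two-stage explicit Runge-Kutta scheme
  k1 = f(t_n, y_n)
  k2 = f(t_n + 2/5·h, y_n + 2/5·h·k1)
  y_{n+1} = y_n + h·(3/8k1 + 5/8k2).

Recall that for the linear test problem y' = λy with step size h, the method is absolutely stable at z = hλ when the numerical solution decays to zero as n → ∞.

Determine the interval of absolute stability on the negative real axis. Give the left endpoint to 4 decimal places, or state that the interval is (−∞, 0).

With y'=λy (z=hλ):
  k1=λy_n ⇒ h·k1=z·y_n;  k2=λ(1+2/5z)y_n ⇒ h·k2=z(1+2/5z)y_n
  y_{n+1}/y_n = 1 + 3/8z + 5/8z(1+2/5z) = 1 + z + 1/4z²
  Hence R(z) = 1 + z + 1/4z².

Solve |R(x)|<1 on ℝ⁻.
x=-1: |R|=0.2500
R=1: x+1/4x²=0 ⇒ x=−4=-4.0000; min R=1−1/(4·1/4)=0.0000>−1
Confirm numerically:
  x=-3.698: |R|=0.72080 <1
  x=-3.302: |R|=0.42380 <1
  x=-3.025: |R|=0.26266 <1
  x=-1.819: |R|=0.00819 <1
  x=-4.364: |R|=1.39712 >1
  x=-4.247: |R|=1.26225 >1
  x=-4.046: |R|=1.04653 >1
Stable set (-4.0000, 0).

(-4.0000, 0).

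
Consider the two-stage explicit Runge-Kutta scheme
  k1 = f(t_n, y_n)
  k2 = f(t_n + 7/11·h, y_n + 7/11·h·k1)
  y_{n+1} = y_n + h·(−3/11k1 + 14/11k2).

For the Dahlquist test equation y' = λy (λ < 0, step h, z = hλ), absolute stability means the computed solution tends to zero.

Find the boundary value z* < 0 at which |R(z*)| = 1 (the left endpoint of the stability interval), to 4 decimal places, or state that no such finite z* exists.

Test eqn y'=λy, z=hλ:
  k1=λy_n ⇒ h·k1=z·y_n;  k2=λ(1+7/11z)y_n ⇒ h·k2=z(1+7/11z)y_n
  y_{n+1}/y_n = 1 − 3/11z + 14/11z(1+7/11z) = 1 + z + 98/121z²
  so R(z) = 1 + z + 98/121z².

Solve |R(x)|<1 on ℝ⁻.
x=-1.63: |R|=1.5219
R=1: x+98/121x²=0 ⇒ x=−121/98=-1.2347; min R=1−1/(4·98/121)=0.6913>−1
Confirm numerically:
  x=-0.993: |R|=0.80562 <1
  x=-0.984: |R|=0.80021 <1
  x=-0.703: |R|=0.69727 <1
  x=-0.540: |R|=0.69617 <1
  x=-1.542: |R|=1.38379 >1
  x=-1.532: |R|=1.36890 >1
So |R|<1 on (-1.2347, 0).

left endpoint -1.2347.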